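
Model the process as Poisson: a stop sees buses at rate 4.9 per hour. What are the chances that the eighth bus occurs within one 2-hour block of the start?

Over the interval, μ = 4.9 × 2 = 9.8 (a 2-hour block = 2 hours).
The eighth arrival falls in the interval iff at least 8 events occur there: P(S_8 ≤ t) = P(N ≥ 8) = 1 − P(N ≤ 7) ≈ 0.7612.

0.7612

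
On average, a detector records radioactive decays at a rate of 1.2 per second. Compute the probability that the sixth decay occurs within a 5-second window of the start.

Over the interval, μ = 1.2 × 5 = 6 (a 5-second window = 5 seconds).
The sixth arrival falls in the interval iff at least 6 events occur there: P(S_6 ≤ t) = P(N ≥ 6) = 1 − P(N ≤ 5) ≈ 0.5543.

0.5543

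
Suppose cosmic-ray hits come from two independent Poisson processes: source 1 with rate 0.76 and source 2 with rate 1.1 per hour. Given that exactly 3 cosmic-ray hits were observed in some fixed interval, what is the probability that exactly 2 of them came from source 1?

0.2962

Given the total, each event is independently from source 1 with probability p = λ_1/(λ_1+λ_2) = 0.76/1.86 ≈ 0.4086.
So K ~ Binomial(3, 0.76/1.86): P(K = 2) = C(3,2) · (0.76/1.86)^2 · (1.1/1.86)^1 ≈ 0.2962.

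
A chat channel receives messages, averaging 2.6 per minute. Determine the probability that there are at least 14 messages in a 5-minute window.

Over the interval, μ = 2.6 × 5 = 13 (a 5-minute window = 5 minutes).
P(N ≥ 14) = 1 − P(N ≤ 13) = 1 − Σ_{j=0}^{13} e^(−μ) μ^j/j! ≈ 0.4270.

0.4270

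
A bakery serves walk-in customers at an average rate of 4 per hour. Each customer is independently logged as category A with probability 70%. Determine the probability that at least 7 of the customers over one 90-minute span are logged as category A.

Thinning: the customers that are logged as category A themselves form a Poisson process with rate 0.7 × 4 = 2.8 per hour.
Over the interval, μ = 2.8 × 1.5 = 4.2 (a 90-minute span = 1.5 hours).
P(N ≥ 7) = 1 − P(N ≤ 6) ≈ 0.1325.

0.1325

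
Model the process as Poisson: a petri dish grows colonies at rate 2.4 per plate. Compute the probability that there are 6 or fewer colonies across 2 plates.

Over the interval, μ = 2.4 × 2 = 4.8 (2 plates).
P(N ≤ 6) = Σ_{j=0}^{6} e^(−μ) μ^j/j! ≈ 0.7908.

0.7908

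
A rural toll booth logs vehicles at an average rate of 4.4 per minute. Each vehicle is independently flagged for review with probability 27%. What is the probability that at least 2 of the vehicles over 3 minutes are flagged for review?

0.8707

Thinning: the vehicles that are flagged for review themselves form a Poisson process with rate 0.27 × 4.4 = 1.188 per minute.
Over the interval, μ = 1.188 × 3 = 3.564 (3 minutes).
P(N ≥ 2) = 1 − P(N ≤ 1) ≈ 0.8707.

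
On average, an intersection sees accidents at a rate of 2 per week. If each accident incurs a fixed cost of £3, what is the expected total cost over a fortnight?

£12

E[N] = 2 × 2 = 4 (a fortnight = 2 weeks); E[cost] = 4 × £3 = £12.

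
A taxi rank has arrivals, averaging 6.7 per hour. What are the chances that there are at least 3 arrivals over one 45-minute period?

0.8774

Over the interval, μ = 6.7 × 0.75 = 5.025 (a 45-minute period = 0.75 hours).
P(N ≥ 3) = 1 − P(N ≤ 2) = 1 − Σ_{j=0}^{2} e^(−μ) μ^j/j! ≈ 0.8774.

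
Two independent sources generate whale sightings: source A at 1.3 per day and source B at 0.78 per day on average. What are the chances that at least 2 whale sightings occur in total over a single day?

0.6152

Independent Poisson processes superpose: combined rate λ = 1.3 + 0.78 = 2.08 per day.
So μ = 2.08.
P(N ≥ 2) = 1 − P(N ≤ 1) ≈ 0.6152.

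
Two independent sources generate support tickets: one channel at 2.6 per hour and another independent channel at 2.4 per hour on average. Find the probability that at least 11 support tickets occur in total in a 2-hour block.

Independent Poisson processes superpose: combined rate λ = 2.6 + 2.4 = 5 per hour.
Over the interval, μ = 5 × 2 = 10 (a 2-hour block = 2 hours).
P(N ≥ 11) = 1 − P(N ≤ 10) ≈ 0.4170.

0.4170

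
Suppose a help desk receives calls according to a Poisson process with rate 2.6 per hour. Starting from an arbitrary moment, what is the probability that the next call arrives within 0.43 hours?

Inter-arrival times are exponential with rate λ = 2.6 per hour.
P(T ≤ 0.43) = 1 − e^(−λt) = 1 − e^(−2.6 × 0.43) = 1 − e^(−1.118) ≈ 0.6731.

0.6731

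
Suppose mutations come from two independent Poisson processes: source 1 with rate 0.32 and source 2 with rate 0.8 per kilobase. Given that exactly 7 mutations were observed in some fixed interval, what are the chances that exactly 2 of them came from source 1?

0.3187

Given the total, each event is independently from source 1 with probability p = λ_1/(λ_1+λ_2) = 0.32/1.12 ≈ 0.2857.
So K ~ Binomial(7, 0.32/1.12): P(K = 2) = C(7,2) · (0.32/1.12)^2 · (0.8/1.12)^5 ≈ 0.3187.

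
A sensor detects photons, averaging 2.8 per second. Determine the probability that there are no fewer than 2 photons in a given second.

With mean μ = 2.8 per second,
P(N ≥ 2) = 1 − P(N ≤ 1) = 1 − Σ_{j=0}^{1} e^(−μ) μ^j/j! ≈ 0.7689.

0.7689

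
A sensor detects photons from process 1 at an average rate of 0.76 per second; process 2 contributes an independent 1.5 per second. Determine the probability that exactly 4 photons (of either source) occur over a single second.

0.1134

Independent Poisson processes superpose: combined rate λ = 0.76 + 1.5 = 2.26 per second.
So μ = 2.26.
P(N = 4) = e^(−2.26) · 2.26^4/4! ≈ 0.1134.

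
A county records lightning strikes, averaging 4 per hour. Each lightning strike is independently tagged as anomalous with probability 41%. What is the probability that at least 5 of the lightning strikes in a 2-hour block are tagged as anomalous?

0.2338

Thinning: the lightning strikes that are tagged as anomalous themselves form a Poisson process with rate 0.41 × 4 = 1.64 per hour.
Over the interval, μ = 1.64 × 2 = 3.28 (a 2-hour block = 2 hours).
P(N ≥ 5) = 1 − P(N ≤ 4) ≈ 0.2338.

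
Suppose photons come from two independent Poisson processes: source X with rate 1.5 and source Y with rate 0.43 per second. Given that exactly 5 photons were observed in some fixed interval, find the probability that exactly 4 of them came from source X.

Given the total, each event is independently from source X with probability p = λ_X/(λ_X+λ_Y) = 1.5/1.93 ≈ 0.7772.
So K ~ Binomial(5, 1.5/1.93): P(K = 4) = C(5,4) · (1.5/1.93)^4 · (0.43/1.93)^1 ≈ 0.4065.

0.4065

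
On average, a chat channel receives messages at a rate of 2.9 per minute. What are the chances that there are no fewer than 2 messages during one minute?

With mean μ = 2.9 per minute,
P(N ≥ 2) = 1 − P(N ≤ 1) = 1 − Σ_{j=0}^{1} e^(−μ) μ^j/j! ≈ 0.7854.

0.7854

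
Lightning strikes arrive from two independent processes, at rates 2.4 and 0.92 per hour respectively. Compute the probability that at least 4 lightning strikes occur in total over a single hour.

0.4241

Independent Poisson processes superpose: combined rate λ = 2.4 + 0.92 = 3.32 per hour.
So μ = 3.32.
P(N ≥ 4) = 1 − P(N ≤ 3) ≈ 0.4241.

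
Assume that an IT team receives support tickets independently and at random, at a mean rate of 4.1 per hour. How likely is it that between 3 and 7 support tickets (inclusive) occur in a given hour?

0.7189

With mean μ = 4.1 per hour,
P(3 ≤ N ≤ 7) = Σ_{j=3}^{7} e^(−4.1) · 4.1^j/j! ≈ 0.7189.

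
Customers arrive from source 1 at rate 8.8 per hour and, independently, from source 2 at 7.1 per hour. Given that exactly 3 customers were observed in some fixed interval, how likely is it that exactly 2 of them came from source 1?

Given the total, each event is independently from source 1 with probability p = λ_1/(λ_1+λ_2) = 8.8/15.9 ≈ 0.5535.
So K ~ Binomial(3, 8.8/15.9): P(K = 2) = C(3,2) · (8.8/15.9)^2 · (7.1/15.9)^1 ≈ 0.4103.

0.4103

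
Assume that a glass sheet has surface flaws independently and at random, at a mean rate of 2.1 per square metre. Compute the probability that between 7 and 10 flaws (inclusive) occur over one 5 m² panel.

0.4191

Over the interval, μ = 2.1 × 5 = 10.5 (a 5 m² panel = 5 square metres).
P(7 ≤ N ≤ 10) = Σ_{j=7}^{10} e^(−10.5) · 10.5^j/j! ≈ 0.4191.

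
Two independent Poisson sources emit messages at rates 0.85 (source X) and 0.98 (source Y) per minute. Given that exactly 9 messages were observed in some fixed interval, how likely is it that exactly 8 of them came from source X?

Given the total, each event is independently from source X with probability p = λ_X/(λ_X+λ_Y) = 0.85/1.83 ≈ 0.4645.
So K ~ Binomial(9, 0.85/1.83): P(K = 8) = C(9,8) · (0.85/1.83)^8 · (0.98/1.83)^1 ≈ 0.0104.

0.0104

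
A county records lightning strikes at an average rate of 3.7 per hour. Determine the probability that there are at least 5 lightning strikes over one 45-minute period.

Over the interval, μ = 3.7 × 0.75 = 2.775 (a 45-minute period = 0.75 hours).
P(N ≥ 5) = 1 − P(N ≤ 4) = 1 − Σ_{j=0}^{4} e^(−μ) μ^j/j! ≈ 0.1485.

0.1485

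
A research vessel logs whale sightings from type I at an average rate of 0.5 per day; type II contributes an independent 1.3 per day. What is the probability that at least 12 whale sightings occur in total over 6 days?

Independent Poisson processes superpose: combined rate λ = 0.5 + 1.3 = 1.8 per day.
Over the interval, μ = 1.8 × 6 = 10.8 (6 days).
P(N ≥ 12) = 1 − P(N ≤ 11) ≈ 0.3969.

0.3969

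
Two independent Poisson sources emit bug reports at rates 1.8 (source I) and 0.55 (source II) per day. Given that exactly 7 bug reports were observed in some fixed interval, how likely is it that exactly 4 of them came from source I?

0.1544

Given the total, each event is independently from source I with probability p = λ_I/(λ_I+λ_II) = 1.8/2.35 ≈ 0.7660.
So K ~ Binomial(7, 1.8/2.35): P(K = 4) = C(7,4) · (1.8/2.35)^4 · (0.55/2.35)^3 ≈ 0.1544.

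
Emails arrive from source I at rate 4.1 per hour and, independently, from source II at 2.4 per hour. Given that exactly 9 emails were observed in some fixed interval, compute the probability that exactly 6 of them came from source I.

0.2663

Given the total, each event is independently from source I with probability p = λ_I/(λ_I+λ_II) = 4.1/6.5 ≈ 0.6308.
So K ~ Binomial(9, 4.1/6.5): P(K = 6) = C(9,6) · (4.1/6.5)^6 · (2.4/6.5)^3 ≈ 0.2663.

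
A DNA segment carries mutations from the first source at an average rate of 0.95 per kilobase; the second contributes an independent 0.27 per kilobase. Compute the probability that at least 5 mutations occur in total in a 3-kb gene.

Independent Poisson processes superpose: combined rate λ = 0.95 + 0.27 = 1.22 per kilobase.
Over the interval, μ = 1.22 × 3 = 3.66 (a 3-kb gene = 3 kilobases).
P(N ≥ 5) = 1 − P(N ≤ 4) ≈ 0.3051.

0.3051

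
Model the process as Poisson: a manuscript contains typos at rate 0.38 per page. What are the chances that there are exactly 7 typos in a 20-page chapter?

0.1454

Over the interval, μ = 0.38 × 20 = 7.6 (a 20-page chapter = 20 pages).
P(N = 7) = e^(−μ) μ^7/7! = e^(−7.6) · 7.6^7/5040 ≈ 0.1454.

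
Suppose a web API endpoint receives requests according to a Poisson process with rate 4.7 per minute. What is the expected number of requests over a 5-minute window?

E[N] = λt = 4.7 × 5 = 23.5 (a 5-minute window = 5 minutes).

23.5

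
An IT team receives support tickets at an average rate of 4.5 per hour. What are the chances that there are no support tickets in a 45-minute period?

0.0342

Over the interval, μ = 4.5 × 0.75 = 3.375 (a 45-minute period = 0.75 hours).
P(N = 0) = e^(−μ) μ^0/0! = e^(−3.375) · 3.375^0/1 ≈ 0.0342.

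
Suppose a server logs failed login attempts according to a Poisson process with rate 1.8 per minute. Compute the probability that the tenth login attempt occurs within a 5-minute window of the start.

Over the interval, μ = 1.8 × 5 = 9 (a 5-minute window = 5 minutes).
The tenth arrival falls in the interval iff at least 10 events occur there: P(S_10 ≤ t) = P(N ≥ 10) = 1 − P(N ≤ 9) ≈ 0.4126.

0.4126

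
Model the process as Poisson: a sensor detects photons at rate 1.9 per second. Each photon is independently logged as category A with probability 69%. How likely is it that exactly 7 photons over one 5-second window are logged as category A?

0.1468

Thinning: the photons that are logged as category A themselves form a Poisson process with rate 0.69 × 1.9 = 1.311 per second.
Over the interval, μ = 1.311 × 5 = 6.555 (a 5-second window = 5 seconds).
P(N = 7) = e^(−6.555) · 6.555^7/7! ≈ 0.1468.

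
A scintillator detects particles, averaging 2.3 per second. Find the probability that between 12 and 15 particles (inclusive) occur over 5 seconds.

0.3585

Over the interval, μ = 2.3 × 5 = 11.5 (5 seconds).
P(12 ≤ N ≤ 15) = Σ_{j=12}^{15} e^(−11.5) · 11.5^j/j! ≈ 0.3585.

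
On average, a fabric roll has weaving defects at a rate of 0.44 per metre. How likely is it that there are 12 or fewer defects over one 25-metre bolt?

Over the interval, μ = 0.44 × 25 = 11 (a 25-metre bolt = 25 metres).
P(N ≤ 12) = Σ_{j=0}^{12} e^(−μ) μ^j/j! ≈ 0.6887.

0.6887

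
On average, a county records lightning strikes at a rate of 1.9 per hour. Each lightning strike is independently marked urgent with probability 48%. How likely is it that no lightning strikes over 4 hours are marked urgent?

Thinning: the lightning strikes that are marked urgent themselves form a Poisson process with rate 0.48 × 1.9 = 0.912 per hour.
Over the interval, μ = 0.912 × 4 = 3.648 (4 hours).
P(N = 0) = e^(−3.648) · 3.648^0/0! ≈ 0.0260.

0.0260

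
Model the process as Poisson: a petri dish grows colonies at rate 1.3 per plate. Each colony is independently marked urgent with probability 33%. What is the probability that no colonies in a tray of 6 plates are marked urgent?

Thinning: the colonies that are marked urgent themselves form a Poisson process with rate 0.33 × 1.3 = 0.429 per plate.
Over the interval, μ = 0.429 × 6 = 2.574 (a tray of 6 plates = 6 plates).
P(N = 0) = e^(−2.574) · 2.574^0/0! ≈ 0.0762.

0.0762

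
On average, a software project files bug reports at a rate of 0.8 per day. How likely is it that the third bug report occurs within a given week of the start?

0.9176

Over the interval, μ = 0.8 × 7 = 5.6 (a week = 7 days).
The third arrival falls in the interval iff at least 3 events occur there: P(S_3 ≤ t) = P(N ≥ 3) = 1 − P(N ≤ 2) ≈ 0.9176.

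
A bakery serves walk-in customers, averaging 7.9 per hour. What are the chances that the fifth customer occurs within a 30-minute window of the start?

Over the interval, μ = 7.9 × 0.5 = 3.95 (a 30-minute window = 0.5 hours).
The fifth arrival falls in the interval iff at least 5 events occur there: P(S_5 ≤ t) = P(N ≥ 5) = 1 − P(N ≤ 4) ≈ 0.3614.

0.3614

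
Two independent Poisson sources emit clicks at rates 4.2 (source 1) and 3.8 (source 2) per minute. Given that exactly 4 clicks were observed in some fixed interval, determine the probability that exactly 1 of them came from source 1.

Given the total, each event is independently from source 1 with probability p = λ_1/(λ_1+λ_2) = 4.2/8 = 0.5250.
So K ~ Binomial(4, 4.2/8): P(K = 1) = C(4,1) · (4.2/8)^1 · (3.8/8)^3 ≈ 0.2251.

0.2251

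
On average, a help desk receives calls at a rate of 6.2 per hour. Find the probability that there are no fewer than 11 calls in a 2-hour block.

0.6933

Over the interval, μ = 6.2 × 2 = 12.4 (a 2-hour block = 2 hours).
P(N ≥ 11) = 1 − P(N ≤ 10) = 1 − Σ_{j=0}^{10} e^(−μ) μ^j/j! ≈ 0.6933.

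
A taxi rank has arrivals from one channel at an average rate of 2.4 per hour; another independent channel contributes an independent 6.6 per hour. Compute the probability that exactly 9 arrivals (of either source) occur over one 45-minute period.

0.0939

Independent Poisson processes superpose: combined rate λ = 2.4 + 6.6 = 9 per hour.
Over the interval, μ = 9 × 0.75 = 6.75 (a 45-minute period = 0.75 hours).
P(N = 9) = e^(−6.75) · 6.75^9/9! ≈ 0.0939.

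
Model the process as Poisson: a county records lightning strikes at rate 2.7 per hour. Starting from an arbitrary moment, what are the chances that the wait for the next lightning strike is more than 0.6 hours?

The wait for the next event is exponential with rate λ = 2.7 per hour.
P(T > 0.6) = e^(−λt) = e^(−2.7 × 0.6) = e^(−1.62) ≈ 0.1979.

0.1979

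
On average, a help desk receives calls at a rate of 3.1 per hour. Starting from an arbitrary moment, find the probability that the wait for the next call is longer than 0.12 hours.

0.6894

The wait for the next event is exponential with rate λ = 3.1 per hour.
P(T > 0.12) = e^(−λt) = e^(−3.1 × 0.12) = e^(−0.372) ≈ 0.6894.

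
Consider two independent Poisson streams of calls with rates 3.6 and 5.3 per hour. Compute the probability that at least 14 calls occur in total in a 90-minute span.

Independent Poisson processes superpose: combined rate λ = 3.6 + 5.3 = 8.9 per hour.
Over the interval, μ = 8.9 × 1.5 = 13.35 (a 90-minute span = 1.5 hours).
P(N ≥ 14) = 1 − P(N ≤ 13) ≈ 0.4654.

0.4654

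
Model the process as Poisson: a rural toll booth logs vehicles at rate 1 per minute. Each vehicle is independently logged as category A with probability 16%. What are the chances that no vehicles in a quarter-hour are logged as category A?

Thinning: the vehicles that are logged as category A themselves form a Poisson process with rate 0.16 × 1 = 0.16 per minute.
Over the interval, μ = 0.16 × 15 = 2.4 (a quarter-hour = 15 minutes).
P(N = 0) = e^(−2.4) · 2.4^0/0! ≈ 0.0907.

0.0907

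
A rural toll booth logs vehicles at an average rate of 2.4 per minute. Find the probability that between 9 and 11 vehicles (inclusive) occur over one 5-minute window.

Over the interval, μ = 2.4 × 5 = 12 (a 5-minute window = 5 minutes).
P(9 ≤ N ≤ 11) = Σ_{j=9}^{11} e^(−12) · 12^j/j! ≈ 0.3066.

0.3066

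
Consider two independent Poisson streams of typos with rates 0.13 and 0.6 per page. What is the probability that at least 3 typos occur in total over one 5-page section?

0.7060

Independent Poisson processes superpose: combined rate λ = 0.13 + 0.6 = 0.73 per page.
Over the interval, μ = 0.73 × 5 = 3.65 (a 5-page section = 5 pages).
P(N ≥ 3) = 1 − P(N ≤ 2) ≈ 0.7060.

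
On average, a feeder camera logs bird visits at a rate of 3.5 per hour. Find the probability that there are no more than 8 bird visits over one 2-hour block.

0.7291

Over the interval, μ = 3.5 × 2 = 7 (a 2-hour block = 2 hours).
P(N ≤ 8) = Σ_{j=0}^{8} e^(−μ) μ^j/j! ≈ 0.7291.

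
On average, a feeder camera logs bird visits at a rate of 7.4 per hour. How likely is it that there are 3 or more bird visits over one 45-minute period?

0.9147

Over the interval, μ = 7.4 × 0.75 = 5.55 (a 45-minute period = 0.75 hours).
P(N ≥ 3) = 1 − P(N ≤ 2) = 1 − Σ_{j=0}^{2} e^(−μ) μ^j/j! ≈ 0.9147.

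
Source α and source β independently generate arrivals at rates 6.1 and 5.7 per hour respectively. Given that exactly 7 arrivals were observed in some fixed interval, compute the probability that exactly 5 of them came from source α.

0.1809

Given the total, each event is independently from source α with probability p = λ_α/(λ_α+λ_β) = 6.1/11.8 ≈ 0.5169.
So K ~ Binomial(7, 6.1/11.8): P(K = 5) = C(7,5) · (6.1/11.8)^5 · (5.7/11.8)^2 ≈ 0.1809.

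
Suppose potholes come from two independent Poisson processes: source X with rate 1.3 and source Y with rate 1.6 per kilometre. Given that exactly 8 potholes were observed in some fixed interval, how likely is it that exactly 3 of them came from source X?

Given the total, each event is independently from source X with probability p = λ_X/(λ_X+λ_Y) = 1.3/2.9 ≈ 0.4483.
So K ~ Binomial(8, 1.3/2.9): P(K = 3) = C(8,3) · (1.3/2.9)^3 · (1.6/2.9)^5 ≈ 0.2579.

0.2579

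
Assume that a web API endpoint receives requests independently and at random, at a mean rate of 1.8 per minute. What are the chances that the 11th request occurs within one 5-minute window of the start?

Over the interval, μ = 1.8 × 5 = 9 (a 5-minute window = 5 minutes).
The 11th arrival falls in the interval iff at least 11 events occur there: P(S_11 ≤ t) = P(N ≥ 11) = 1 − P(N ≤ 10) ≈ 0.2940.

0.2940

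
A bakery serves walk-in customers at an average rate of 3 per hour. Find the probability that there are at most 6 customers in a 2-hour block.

0.6063

Over the interval, μ = 3 × 2 = 6 (a 2-hour block = 2 hours).
P(N ≤ 6) = Σ_{j=0}^{6} e^(−μ) μ^j/j! ≈ 0.6063.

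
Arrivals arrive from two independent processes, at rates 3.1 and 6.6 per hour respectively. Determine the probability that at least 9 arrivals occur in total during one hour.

0.6324

Independent Poisson processes superpose: combined rate λ = 3.1 + 6.6 = 9.7 per hour.
So μ = 9.7.
P(N ≥ 9) = 1 − P(N ≤ 8) ≈ 0.6324.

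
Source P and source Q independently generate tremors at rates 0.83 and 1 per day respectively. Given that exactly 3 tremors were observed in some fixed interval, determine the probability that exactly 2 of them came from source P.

Given the total, each event is independently from source P with probability p = λ_P/(λ_P+λ_Q) = 0.83/1.83 ≈ 0.4536.
So K ~ Binomial(3, 0.83/1.83): P(K = 2) = C(3,2) · (0.83/1.83)^2 · (1/1.83)^1 ≈ 0.3372.

0.3372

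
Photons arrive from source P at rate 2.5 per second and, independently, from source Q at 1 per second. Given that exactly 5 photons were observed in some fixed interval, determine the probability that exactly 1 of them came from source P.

0.0238

Given the total, each event is independently from source P with probability p = λ_P/(λ_P+λ_Q) = 2.5/3.5 ≈ 0.7143.
So K ~ Binomial(5, 2.5/3.5): P(K = 1) = C(5,1) · (2.5/3.5)^1 · (1/3.5)^4 ≈ 0.0238.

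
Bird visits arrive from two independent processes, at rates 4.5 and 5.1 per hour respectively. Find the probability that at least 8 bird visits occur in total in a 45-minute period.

0.4311

Independent Poisson processes superpose: combined rate λ = 4.5 + 5.1 = 9.6 per hour.
Over the interval, μ = 9.6 × 0.75 = 7.2 (a 45-minute period = 0.75 hours).
P(N ≥ 8) = 1 − P(N ≤ 7) ≈ 0.4311.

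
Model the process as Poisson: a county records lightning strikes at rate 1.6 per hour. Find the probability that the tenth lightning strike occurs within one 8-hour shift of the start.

0.8206

Over the interval, μ = 1.6 × 8 = 12.8 (an 8-hour shift = 8 hours).
The tenth arrival falls in the interval iff at least 10 events occur there: P(S_10 ≤ t) = P(N ≥ 10) = 1 − P(N ≤ 9) ≈ 0.8206.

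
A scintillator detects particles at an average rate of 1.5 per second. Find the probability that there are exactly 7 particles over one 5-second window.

Over the interval, μ = 1.5 × 5 = 7.5 (a 5-second window = 5 seconds).
P(N = 7) = e^(−μ) μ^7/7! = e^(−7.5) · 7.5^7/5040 ≈ 0.1465.

0.1465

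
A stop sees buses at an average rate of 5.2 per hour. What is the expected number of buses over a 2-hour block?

E[N] = λt = 5.2 × 2 = 10.4 (a 2-hour block = 2 hours).

10.4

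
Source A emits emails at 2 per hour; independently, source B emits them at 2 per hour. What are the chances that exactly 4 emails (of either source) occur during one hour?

0.1954

Independent Poisson processes superpose: combined rate λ = 2 + 2 = 4 per hour.
So μ = 4.
P(N = 4) = e^(−4) · 4^4/4! ≈ 0.1954.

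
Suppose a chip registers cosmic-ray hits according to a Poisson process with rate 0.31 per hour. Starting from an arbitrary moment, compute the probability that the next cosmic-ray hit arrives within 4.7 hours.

0.7671

Inter-arrival times are exponential with rate λ = 0.31 per hour.
P(T ≤ 4.7) = 1 − e^(−λt) = 1 − e^(−0.31 × 4.7) = 1 − e^(−1.457) ≈ 0.7671.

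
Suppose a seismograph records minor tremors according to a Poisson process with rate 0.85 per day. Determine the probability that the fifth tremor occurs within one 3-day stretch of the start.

0.1156

Over the interval, μ = 0.85 × 3 = 2.55 (a 3-day stretch = 3 days).
The fifth arrival falls in the interval iff at least 5 events occur there: P(S_5 ≤ t) = P(N ≥ 5) = 1 − P(N ≤ 4) ≈ 0.1156.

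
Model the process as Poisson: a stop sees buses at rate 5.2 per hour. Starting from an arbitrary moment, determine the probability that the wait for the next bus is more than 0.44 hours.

The wait for the next event is exponential with rate λ = 5.2 per hour.
P(T > 0.44) = e^(−λt) = e^(−5.2 × 0.44) = e^(−2.288) ≈ 0.1015.

0.1015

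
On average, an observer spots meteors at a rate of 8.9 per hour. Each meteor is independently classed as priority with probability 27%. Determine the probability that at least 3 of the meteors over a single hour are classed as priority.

Thinning: the meteors that are classed as priority themselves form a Poisson process with rate 0.27 × 8.9 = 2.403 per hour.
So μ = 2.403.
P(N ≥ 3) = 1 − P(N ≤ 2) ≈ 0.4311.

0.4311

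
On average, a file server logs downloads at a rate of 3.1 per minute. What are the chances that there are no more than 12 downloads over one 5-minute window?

0.2283

Over the interval, μ = 3.1 × 5 = 15.5 (a 5-minute window = 5 minutes).
P(N ≤ 12) = Σ_{j=0}^{12} e^(−μ) μ^j/j! ≈ 0.2283.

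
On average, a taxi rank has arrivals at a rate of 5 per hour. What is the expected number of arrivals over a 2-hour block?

E[N] = λt = 5 × 2 = 10 (a 2-hour block = 2 hours).

10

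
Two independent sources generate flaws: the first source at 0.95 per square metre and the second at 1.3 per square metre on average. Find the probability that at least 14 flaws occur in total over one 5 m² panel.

0.2424

Independent Poisson processes superpose: combined rate λ = 0.95 + 1.3 = 2.25 per square metre.
Over the interval, μ = 2.25 × 5 = 11.25 (a 5 m² panel = 5 square metres).
P(N ≥ 14) = 1 − P(N ≤ 13) ≈ 0.2424.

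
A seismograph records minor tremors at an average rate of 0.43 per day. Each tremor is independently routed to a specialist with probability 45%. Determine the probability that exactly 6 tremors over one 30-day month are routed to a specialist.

Thinning: the tremors that are routed to a specialist themselves form a Poisson process with rate 0.45 × 0.43 = 0.1935 per day.
Over the interval, μ = 0.1935 × 30 = 5.805 (a 30-day month = 30 days).
P(N = 6) = e^(−5.805) · 5.805^6/6! ≈ 0.1601.

0.1601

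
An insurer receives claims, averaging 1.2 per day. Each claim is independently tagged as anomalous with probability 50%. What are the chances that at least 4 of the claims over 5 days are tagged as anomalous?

Thinning: the claims that are tagged as anomalous themselves form a Poisson process with rate 0.5 × 1.2 = 0.6 per day.
Over the interval, μ = 0.6 × 5 = 3 (5 days).
P(N ≥ 4) = 1 − P(N ≤ 3) ≈ 0.3528.

0.3528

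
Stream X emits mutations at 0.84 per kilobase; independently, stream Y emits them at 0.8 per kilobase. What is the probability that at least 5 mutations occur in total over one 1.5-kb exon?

0.1035

Independent Poisson processes superpose: combined rate λ = 0.84 + 0.8 = 1.64 per kilobase.
Over the interval, μ = 1.64 × 1.5 = 2.46 (a 1.5-kb exon = 1.5 kilobases).
P(N ≥ 5) = 1 − P(N ≤ 4) ≈ 0.1035.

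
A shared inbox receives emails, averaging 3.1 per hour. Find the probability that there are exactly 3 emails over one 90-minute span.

0.1602

Over the interval, μ = 3.1 × 1.5 = 4.65 (a 90-minute span = 1.5 hours).
P(N = 3) = e^(−μ) μ^3/3! = e^(−4.65) · 4.65^3/6 ≈ 0.1602.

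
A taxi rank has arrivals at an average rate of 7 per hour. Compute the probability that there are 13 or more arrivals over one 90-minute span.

Over the interval, μ = 7 × 1.5 = 10.5 (a 90-minute span = 1.5 hours).
P(N ≥ 13) = 1 − P(N ≤ 12) = 1 − Σ_{j=0}^{12} e^(−μ) μ^j/j! ≈ 0.2580.

0.2580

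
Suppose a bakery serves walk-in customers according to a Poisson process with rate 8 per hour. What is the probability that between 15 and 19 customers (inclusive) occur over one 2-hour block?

0.4447

Over the interval, μ = 8 × 2 = 16 (a 2-hour block = 2 hours).
P(15 ≤ N ≤ 19) = Σ_{j=15}^{19} e^(−16) · 16^j/j! ≈ 0.4447.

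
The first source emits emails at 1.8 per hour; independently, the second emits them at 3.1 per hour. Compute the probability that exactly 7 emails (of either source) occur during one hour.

0.1002

Independent Poisson processes superpose: combined rate λ = 1.8 + 3.1 = 4.9 per hour.
So μ = 4.9.
P(N = 7) = e^(−4.9) · 4.9^7/7! ≈ 0.1002.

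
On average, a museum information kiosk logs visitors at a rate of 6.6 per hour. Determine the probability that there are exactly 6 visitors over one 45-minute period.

0.1447

Over the interval, μ = 6.6 × 0.75 = 4.95 (a 45-minute period = 0.75 hours).
P(N = 6) = e^(−μ) μ^6/6! = e^(−4.95) · 4.95^6/720 ≈ 0.1447.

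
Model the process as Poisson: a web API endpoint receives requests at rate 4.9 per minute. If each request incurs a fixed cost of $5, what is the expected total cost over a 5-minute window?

E[N] = 4.9 × 5 = 24.5 (a 5-minute window = 5 minutes); E[cost] = 24.5 × $5 = $122.5.

$122.5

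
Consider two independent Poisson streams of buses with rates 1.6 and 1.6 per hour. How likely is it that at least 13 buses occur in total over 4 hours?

0.5147

Independent Poisson processes superpose: combined rate λ = 1.6 + 1.6 = 3.2 per hour.
Over the interval, μ = 3.2 × 4 = 12.8 (4 hours).
P(N ≥ 13) = 1 − P(N ≤ 12) ≈ 0.5147.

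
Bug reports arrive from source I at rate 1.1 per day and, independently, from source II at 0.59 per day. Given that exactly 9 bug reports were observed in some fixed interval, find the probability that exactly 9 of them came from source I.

0.0210

Given the total, each event is independently from source I with probability p = λ_I/(λ_I+λ_II) = 1.1/1.69 ≈ 0.6509.
So K ~ Binomial(9, 1.1/1.69): P(K = 9) = C(9,9) · (1.1/1.69)^9 · (0.59/1.69)^0 ≈ 0.0210.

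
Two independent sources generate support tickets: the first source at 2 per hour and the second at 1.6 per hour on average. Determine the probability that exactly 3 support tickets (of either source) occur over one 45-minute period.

0.2205

Independent Poisson processes superpose: combined rate λ = 2 + 1.6 = 3.6 per hour.
Over the interval, μ = 3.6 × 0.75 = 2.7 (a 45-minute period = 0.75 hours).
P(N = 3) = e^(−2.7) · 2.7^3/3! ≈ 0.2205.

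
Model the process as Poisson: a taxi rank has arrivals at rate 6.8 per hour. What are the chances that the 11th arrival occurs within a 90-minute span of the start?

0.4420

Over the interval, μ = 6.8 × 1.5 = 10.2 (a 90-minute span = 1.5 hours).
The 11th arrival falls in the interval iff at least 11 events occur there: P(S_11 ≤ t) = P(N ≥ 11) = 1 − P(N ≤ 10) ≈ 0.4420.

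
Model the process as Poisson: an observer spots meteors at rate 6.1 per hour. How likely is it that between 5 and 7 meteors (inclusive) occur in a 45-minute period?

0.3892

Over the interval, μ = 6.1 × 0.75 = 4.575 (a 45-minute period = 0.75 hours).
P(5 ≤ N ≤ 7) = Σ_{j=5}^{7} e^(−4.575) · 4.575^j/j! ≈ 0.3892.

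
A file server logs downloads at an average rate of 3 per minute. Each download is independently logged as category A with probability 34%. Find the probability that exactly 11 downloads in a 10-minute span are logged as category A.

Thinning: the downloads that are logged as category A themselves form a Poisson process with rate 0.34 × 3 = 1.02 per minute.
Over the interval, μ = 1.02 × 10 = 10.2 (a 10-minute span = 10 minutes).
P(N = 11) = e^(−10.2) · 10.2^11/11! ≈ 0.1158.

0.1158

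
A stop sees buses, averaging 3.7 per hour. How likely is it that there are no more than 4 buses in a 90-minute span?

0.3498

Over the interval, μ = 3.7 × 1.5 = 5.55 (a 90-minute span = 1.5 hours).
P(N ≤ 4) = Σ_{j=0}^{4} e^(−μ) μ^j/j! ≈ 0.3498.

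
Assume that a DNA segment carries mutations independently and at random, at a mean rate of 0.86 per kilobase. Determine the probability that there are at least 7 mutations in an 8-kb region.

Over the interval, μ = 0.86 × 8 = 6.88 (an 8-kb region = 8 kilobases).
P(N ≥ 7) = 1 − P(N ≤ 6) = 1 − Σ_{j=0}^{6} e^(−μ) μ^j/j! ≈ 0.5323.

0.5323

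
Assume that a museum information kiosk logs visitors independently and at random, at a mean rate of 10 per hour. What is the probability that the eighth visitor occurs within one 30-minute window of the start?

Over the interval, μ = 10 × 0.5 = 5 (a 30-minute window = 0.5 hours).
The eighth arrival falls in the interval iff at least 8 events occur there: P(S_8 ≤ t) = P(N ≥ 8) = 1 − P(N ≤ 7) ≈ 0.1334.

0.1334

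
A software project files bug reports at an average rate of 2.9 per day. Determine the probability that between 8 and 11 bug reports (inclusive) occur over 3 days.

0.4709

Over the interval, μ = 2.9 × 3 = 8.7 (3 days).
P(8 ≤ N ≤ 11) = Σ_{j=8}^{11} e^(−8.7) · 8.7^j/j! ≈ 0.4709.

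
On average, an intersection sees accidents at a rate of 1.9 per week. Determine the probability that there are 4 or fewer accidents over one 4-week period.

Over the interval, μ = 1.9 × 4 = 7.6 (a 4-week period = 4 weeks).
P(N ≤ 4) = Σ_{j=0}^{4} e^(−μ) μ^j/j! ≈ 0.1249.

0.1249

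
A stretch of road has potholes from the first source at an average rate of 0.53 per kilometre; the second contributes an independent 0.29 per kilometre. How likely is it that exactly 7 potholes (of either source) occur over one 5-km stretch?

0.0640

Independent Poisson processes superpose: combined rate λ = 0.53 + 0.29 = 0.82 per kilometre.
Over the interval, μ = 0.82 × 5 = 4.1 (a 5-km stretch = 5 kilometres).
P(N = 7) = e^(−4.1) · 4.1^7/7! ≈ 0.0640.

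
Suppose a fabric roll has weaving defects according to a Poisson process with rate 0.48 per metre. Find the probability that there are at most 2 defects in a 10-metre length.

0.1425

Over the interval, μ = 0.48 × 10 = 4.8 (a 10-metre length = 10 metres).
P(N ≤ 2) = Σ_{j=0}^{2} e^(−μ) μ^j/j! ≈ 0.1425.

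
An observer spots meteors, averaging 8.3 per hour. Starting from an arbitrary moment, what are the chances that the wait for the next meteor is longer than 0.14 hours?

The wait for the next event is exponential with rate λ = 8.3 per hour.
P(T > 0.14) = e^(−λt) = e^(−8.3 × 0.14) = e^(−1.162) ≈ 0.3129.

0.3129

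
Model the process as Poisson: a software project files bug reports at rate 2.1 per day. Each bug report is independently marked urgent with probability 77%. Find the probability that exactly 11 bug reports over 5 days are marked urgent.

0.0745

Thinning: the bug reports that are marked urgent themselves form a Poisson process with rate 0.77 × 2.1 = 1.617 per day.
Over the interval, μ = 1.617 × 5 = 8.085 (5 days).
P(N = 11) = e^(−8.085) · 8.085^11/11! ≈ 0.0745.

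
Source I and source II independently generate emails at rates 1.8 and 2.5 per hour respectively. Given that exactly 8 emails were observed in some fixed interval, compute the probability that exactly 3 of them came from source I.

Given the total, each event is independently from source I with probability p = λ_I/(λ_I+λ_II) = 1.8/4.3 ≈ 0.4186.
So K ~ Binomial(8, 1.8/4.3): P(K = 3) = C(8,3) · (1.8/4.3)^3 · (2.5/4.3)^5 ≈ 0.2729.

0.2729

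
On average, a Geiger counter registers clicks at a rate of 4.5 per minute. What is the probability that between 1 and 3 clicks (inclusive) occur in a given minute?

With mean μ = 4.5 per minute,
P(1 ≤ N ≤ 3) = Σ_{j=1}^{3} e^(−4.5) · 4.5^j/j! ≈ 0.3312.

0.3312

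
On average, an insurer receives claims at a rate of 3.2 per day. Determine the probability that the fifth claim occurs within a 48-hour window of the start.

0.7649

Over the interval, μ = 3.2 × 2 = 6.4 (a 48-hour window = 2 days).
The fifth arrival falls in the interval iff at least 5 events occur there: P(S_5 ≤ t) = P(N ≥ 5) = 1 − P(N ≤ 4) ≈ 0.7649.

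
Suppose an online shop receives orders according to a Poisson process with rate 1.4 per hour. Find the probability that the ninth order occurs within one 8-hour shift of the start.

Over the interval, μ = 1.4 × 8 = 11.2 (an 8-hour shift = 8 hours).
The ninth arrival falls in the interval iff at least 9 events occur there: P(S_9 ≤ t) = P(N ≥ 9) = 1 − P(N ≤ 8) ≈ 0.7853.

0.7853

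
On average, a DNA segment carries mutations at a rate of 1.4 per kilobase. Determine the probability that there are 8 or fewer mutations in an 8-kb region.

0.2147

Over the interval, μ = 1.4 × 8 = 11.2 (an 8-kb region = 8 kilobases).
P(N ≤ 8) = Σ_{j=0}^{8} e^(−μ) μ^j/j! ≈ 0.2147.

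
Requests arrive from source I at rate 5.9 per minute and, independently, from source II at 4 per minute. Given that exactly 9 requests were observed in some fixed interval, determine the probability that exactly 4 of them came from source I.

Given the total, each event is independently from source I with probability p = λ_I/(λ_I+λ_II) = 5.9/9.9 ≈ 0.5960.
So K ~ Binomial(9, 5.9/9.9): P(K = 4) = C(9,4) · (5.9/9.9)^4 · (4/9.9)^5 ≈ 0.1711.

0.1711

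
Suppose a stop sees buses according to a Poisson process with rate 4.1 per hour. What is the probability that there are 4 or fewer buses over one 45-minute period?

0.8025

Over the interval, μ = 4.1 × 0.75 = 3.075 (a 45-minute period = 0.75 hours).
P(N ≤ 4) = Σ_{j=0}^{4} e^(−μ) μ^j/j! ≈ 0.8025.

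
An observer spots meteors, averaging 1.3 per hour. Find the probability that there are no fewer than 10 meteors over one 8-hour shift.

0.5910

Over the interval, μ = 1.3 × 8 = 10.4 (an 8-hour shift = 8 hours).
P(N ≥ 10) = 1 − P(N ≤ 9) = 1 − Σ_{j=0}^{9} e^(−μ) μ^j/j! ≈ 0.5910.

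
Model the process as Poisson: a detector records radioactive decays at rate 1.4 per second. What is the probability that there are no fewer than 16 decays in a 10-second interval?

Over the interval, μ = 1.4 × 10 = 14 (a 10-second interval = 10 seconds).
P(N ≥ 16) = 1 − P(N ≤ 15) = 1 − Σ_{j=0}^{15} e^(−μ) μ^j/j! ≈ 0.3306.

0.3306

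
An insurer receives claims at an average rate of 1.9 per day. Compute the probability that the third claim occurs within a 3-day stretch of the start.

Over the interval, μ = 1.9 × 3 = 5.7 (a 3-day stretch = 3 days).
The third arrival falls in the interval iff at least 3 events occur there: P(S_3 ≤ t) = P(N ≥ 3) = 1 − P(N ≤ 2) ≈ 0.9232.

0.9232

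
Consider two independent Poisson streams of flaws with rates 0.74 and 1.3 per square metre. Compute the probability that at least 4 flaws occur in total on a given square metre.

Independent Poisson processes superpose: combined rate λ = 0.74 + 1.3 = 2.04 per square metre.
So μ = 2.04.
P(N ≥ 4) = 1 − P(N ≤ 3) ≈ 0.1502.

0.1502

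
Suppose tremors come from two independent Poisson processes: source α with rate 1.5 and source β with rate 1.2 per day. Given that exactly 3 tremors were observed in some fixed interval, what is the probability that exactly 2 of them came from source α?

Given the total, each event is independently from source α with probability p = λ_α/(λ_α+λ_β) = 1.5/2.7 ≈ 0.5556.
So K ~ Binomial(3, 1.5/2.7): P(K = 2) = C(3,2) · (1.5/2.7)^2 · (1.2/2.7)^1 ≈ 0.4115.

0.4115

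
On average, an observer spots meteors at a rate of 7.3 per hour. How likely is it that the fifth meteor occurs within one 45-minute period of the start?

Over the interval, μ = 7.3 × 0.75 = 5.475 (a 45-minute period = 0.75 hours).
The fifth arrival falls in the interval iff at least 5 events occur there: P(S_5 ≤ t) = P(N ≥ 5) = 1 − P(N ≤ 4) ≈ 0.6386.

0.6386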